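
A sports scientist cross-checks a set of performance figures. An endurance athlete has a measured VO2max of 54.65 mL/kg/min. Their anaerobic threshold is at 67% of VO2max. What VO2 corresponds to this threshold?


Anaerobic threshold VO2 = VO2max * 67%
= 54.65 * 0.67
= 36.62 mL/kg/min

36.62 mL/kg/min


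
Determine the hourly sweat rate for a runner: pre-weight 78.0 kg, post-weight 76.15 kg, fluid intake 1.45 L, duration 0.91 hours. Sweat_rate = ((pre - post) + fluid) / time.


Mass lost = 78.0 - 76.15 = 1.85 kg
Add fluid consumed: 1.85 + 1.45 = 3.3 L total sweat
Sweat rate = 3.3 / 0.91 = 3.626 L/h

3.626 L/h


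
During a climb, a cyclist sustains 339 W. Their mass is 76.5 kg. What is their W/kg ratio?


Power-to-weight = 339 W / 76.5 kg
= 4.431 W/kg

4.431 W/kg


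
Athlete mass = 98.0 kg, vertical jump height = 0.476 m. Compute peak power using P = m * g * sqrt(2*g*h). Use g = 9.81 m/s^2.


sqrt(2 * 9.81 * 0.476) = sqrt(9.33912) = 3.055997 m/s
P = 98.0 * 9.81 * 3.055997
= 2937.97 W

2937.97 W


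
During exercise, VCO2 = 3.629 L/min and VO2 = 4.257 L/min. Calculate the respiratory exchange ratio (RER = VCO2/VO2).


RER = VCO2 / VO2
= 3.629 / 4.257
= 0.8525

0.8525


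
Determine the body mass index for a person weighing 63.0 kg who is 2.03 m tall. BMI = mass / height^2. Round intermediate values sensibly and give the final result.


BMI = mass / height^2
= 63.0 / 2.03^2
= 63.0 / 4.1209
= 15.29 kg/m^2

15.29 kg/m^2


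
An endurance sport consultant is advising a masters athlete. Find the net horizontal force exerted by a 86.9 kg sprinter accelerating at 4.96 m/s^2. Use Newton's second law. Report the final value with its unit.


Newton's second law: F = m * a
F = 86.9 * 4.96 = 431.02 N

431.02 N


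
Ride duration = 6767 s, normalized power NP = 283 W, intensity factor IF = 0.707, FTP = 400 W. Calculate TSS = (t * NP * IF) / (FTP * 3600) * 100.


Numerator = 6767 * 283 * 0.707 = 1353948.127
Denominator = 400 * 3600 = 1440000
TSS = 1353948.127 / 1440000 * 100
= 94.02

94.02 TSS


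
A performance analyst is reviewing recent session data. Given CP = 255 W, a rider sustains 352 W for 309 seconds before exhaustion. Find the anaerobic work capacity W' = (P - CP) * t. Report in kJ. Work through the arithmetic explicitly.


Excess power = 352 - 255 = 97 W
Work above CP = 97 * 309 = 29973 J
W' = 29.973 kJ

29.973 kJ


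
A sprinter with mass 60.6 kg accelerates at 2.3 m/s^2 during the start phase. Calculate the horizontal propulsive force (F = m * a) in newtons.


F = m * a
= 60.6 * 2.3
= 139.38 N

139.38 N


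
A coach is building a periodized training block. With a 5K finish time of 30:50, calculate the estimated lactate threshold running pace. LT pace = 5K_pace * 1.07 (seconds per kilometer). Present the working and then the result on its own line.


Race duration = 1850 s for 5 km
Average pace = 1850 / 5 = 370.0 s/km
LT pace = 370.0 * 1.07
= 395.9 s/km

395.9 s/km


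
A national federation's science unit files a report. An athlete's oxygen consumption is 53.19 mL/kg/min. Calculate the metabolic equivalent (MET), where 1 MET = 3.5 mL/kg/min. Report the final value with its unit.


MET = VO2 / 3.5
= 53.19 / 3.5
= 15.2 METs

15.2 METs


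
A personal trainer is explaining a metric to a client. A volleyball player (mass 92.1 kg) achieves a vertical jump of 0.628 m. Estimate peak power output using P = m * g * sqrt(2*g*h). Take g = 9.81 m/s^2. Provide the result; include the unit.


2 * g * h = 2 * 9.81 * 0.628 = 12.32136
sqrt(12.32136) = 3.510179 m/s
P = 92.1 * 9.81 * 3.510179 = 3171.45 W

3171.45 W


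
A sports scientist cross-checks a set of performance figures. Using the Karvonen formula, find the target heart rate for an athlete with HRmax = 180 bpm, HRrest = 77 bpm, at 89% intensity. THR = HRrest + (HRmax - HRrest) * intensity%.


HRR = 180 - 77 = 103
THR = 77 + 103 * 0.89
= 77 + 91.67
= 168.67 bpm

168.67 bpm


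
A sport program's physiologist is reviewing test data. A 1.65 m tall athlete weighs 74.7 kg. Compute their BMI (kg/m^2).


height^2 = 2.7225 m^2
BMI = 74.7 / 2.7225 = 27.44 kg/m^2

27.44 kg/m^2


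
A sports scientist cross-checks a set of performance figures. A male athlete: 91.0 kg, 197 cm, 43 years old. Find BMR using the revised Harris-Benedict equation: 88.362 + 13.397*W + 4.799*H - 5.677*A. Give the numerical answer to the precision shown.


Intercept = 88.362
Weight contribution = 13.397 * 91.0 = 1219.127
Height contribution = 4.799 * 197 = 945.403
Age contribution = 5.677 * 43 = 244.111
BMR = 88.362 + 1219.127 + 945.403 - 244.111
= 2008.78 kcal/day

2008.78 kcal/day


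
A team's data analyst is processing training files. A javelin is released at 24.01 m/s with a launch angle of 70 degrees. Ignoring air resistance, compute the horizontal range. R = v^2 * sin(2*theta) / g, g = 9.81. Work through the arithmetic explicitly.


Launch speed squared = 576.4801
sin(2 * 70 deg) = 0.642788
Range = 576.4801 * 0.642788 / 9.81
= 37.773 m

37.773 m


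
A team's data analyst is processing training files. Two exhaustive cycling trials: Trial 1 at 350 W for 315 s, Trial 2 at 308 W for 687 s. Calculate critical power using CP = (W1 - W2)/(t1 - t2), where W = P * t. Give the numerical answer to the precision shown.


W1 = 350 * 315 = 110250 J
W2 = 308 * 687 = 211596 J
CP = (110250 - 211596) / (315 - 687)
= -101346 / -372
= 272.44 W

272.44 W


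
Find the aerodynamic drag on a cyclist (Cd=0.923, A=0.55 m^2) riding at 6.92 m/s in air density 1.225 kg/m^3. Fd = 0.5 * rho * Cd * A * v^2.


Fd = 0.5 * 1.225 * 0.923 * 0.55 * 6.92^2
= 0.5 * 1.225 * 0.923 * 0.55 * 47.8864
= 14.89 N

14.89 N


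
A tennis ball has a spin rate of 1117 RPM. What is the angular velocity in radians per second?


Convert RPM to rad/s: multiply by 2*pi and divide by 60
omega = 1117 * 2 * pi / 60
= 116.972 rad/s

116.972 rad/s


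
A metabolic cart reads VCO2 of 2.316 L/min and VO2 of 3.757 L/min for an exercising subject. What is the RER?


RER = VCO2 / VO2 = 2.316 / 3.757 = 0.6164

0.6164


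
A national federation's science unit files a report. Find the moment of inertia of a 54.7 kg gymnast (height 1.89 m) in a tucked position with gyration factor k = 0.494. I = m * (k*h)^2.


Radius of gyration = 0.494 * 1.89 = 0.93366 m
I = 54.7 * 0.93366^2
= 54.7 * 0.871721
= 47.683 kg*m^2

47.683 kg*m^2


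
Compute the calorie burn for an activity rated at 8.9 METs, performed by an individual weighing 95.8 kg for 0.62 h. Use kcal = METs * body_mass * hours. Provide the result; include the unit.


Product of METs and mass = 8.9 * 95.8 = 852.62
Total kcal = 852.62 * 0.62 = 528.62 kcal

528.62 kcal


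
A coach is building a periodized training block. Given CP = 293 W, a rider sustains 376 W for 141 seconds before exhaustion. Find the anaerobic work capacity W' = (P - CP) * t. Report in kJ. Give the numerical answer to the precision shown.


Excess power = 376 - 293 = 83 W
Work above CP = 83 * 141 = 11703 J
W' = 11.703 kJ

11.703 kJ


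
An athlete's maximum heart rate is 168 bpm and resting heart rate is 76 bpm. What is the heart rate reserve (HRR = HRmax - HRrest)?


HRR = HRmax - HRrest
= 168 - 76
= 92 bpm

92 bpm


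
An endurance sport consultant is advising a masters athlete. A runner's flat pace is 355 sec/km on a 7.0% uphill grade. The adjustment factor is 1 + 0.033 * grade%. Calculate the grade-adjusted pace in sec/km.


Factor = 1 + 0.033 * 7.0 = 1.231
Adjusted pace = 355 * 1.231
= 437.01 sec/km

437.01 s/km


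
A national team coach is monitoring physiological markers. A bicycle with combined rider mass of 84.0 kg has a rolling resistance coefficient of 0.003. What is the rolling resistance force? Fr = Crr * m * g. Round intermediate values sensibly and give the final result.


Fr = 0.003 * 84.0 * 9.81
= 0.252 * 9.81
= 2.472 N

2.472 N


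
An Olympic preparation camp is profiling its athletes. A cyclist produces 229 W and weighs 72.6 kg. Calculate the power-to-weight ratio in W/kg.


P/W = power / mass
= 229 / 72.6
= 3.154 W/kg

3.154 W/kg


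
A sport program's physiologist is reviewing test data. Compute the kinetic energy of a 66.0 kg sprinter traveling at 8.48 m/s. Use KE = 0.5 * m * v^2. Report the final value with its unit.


Velocity squared = 71.9104
KE = 0.5 * 66.0 * 71.9104 = 2373.04 J

2373.04 J


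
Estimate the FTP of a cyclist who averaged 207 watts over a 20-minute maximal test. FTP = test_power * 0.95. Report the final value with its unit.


FTP = 207 * 0.95 = 196.65 W

196.65 W


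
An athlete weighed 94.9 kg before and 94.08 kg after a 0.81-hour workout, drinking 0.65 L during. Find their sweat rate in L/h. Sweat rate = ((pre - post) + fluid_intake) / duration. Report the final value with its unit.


Body mass change = 0.82 kg
Total sweat loss = 0.82 + 0.65 = 1.47 L
Rate = 1.47 / 0.81 = 1.815 L/h

1.815 L/h


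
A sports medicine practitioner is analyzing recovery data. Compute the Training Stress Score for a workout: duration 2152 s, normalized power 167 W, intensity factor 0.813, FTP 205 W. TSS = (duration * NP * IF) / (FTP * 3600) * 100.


Product = 2152 * 167 * 0.813 = 292179.192
Base = 205 * 3600 = 738000
TSS = 292179.192 / 738000 * 100 = 39.59

39.59 TSS


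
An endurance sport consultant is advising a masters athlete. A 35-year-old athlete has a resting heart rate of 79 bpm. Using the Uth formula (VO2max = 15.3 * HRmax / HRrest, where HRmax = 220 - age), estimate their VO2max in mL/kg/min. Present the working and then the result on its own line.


HRmax = 220 - 35 = 185 bpm
Ratio = HRmax / HRrest = 185 / 79 = 2.3418
VO2max = 15.3 * 2.3418 = 35.83 mL/kg/min

35.83 mL/kg/min


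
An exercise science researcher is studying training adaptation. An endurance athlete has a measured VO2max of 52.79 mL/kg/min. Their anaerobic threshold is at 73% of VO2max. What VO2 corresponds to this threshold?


Anaerobic threshold VO2 = VO2max * 73%
= 52.79 * 0.73
= 38.54 mL/kg/min

38.54 mL/kg/min


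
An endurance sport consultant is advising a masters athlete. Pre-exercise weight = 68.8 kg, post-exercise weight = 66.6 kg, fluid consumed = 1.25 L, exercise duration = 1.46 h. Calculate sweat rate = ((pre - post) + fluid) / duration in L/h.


Weight loss = 68.8 - 66.6 = 2.2 kg (approx L)
Total sweat = 2.2 + 1.25 = 3.45 L
Sweat rate = 3.45 / 1.46 = 2.363 L/h

2.363 L/h


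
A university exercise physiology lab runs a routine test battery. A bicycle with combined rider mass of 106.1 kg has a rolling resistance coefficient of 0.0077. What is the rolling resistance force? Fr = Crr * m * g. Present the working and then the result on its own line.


Fr = 0.0077 * 106.1 * 9.81
= 0.81697 * 9.81
= 8.014 N

8.014 N


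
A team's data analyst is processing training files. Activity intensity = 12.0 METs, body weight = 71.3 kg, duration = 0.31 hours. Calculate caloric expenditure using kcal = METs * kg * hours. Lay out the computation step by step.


kcal = 12.0 * 71.3 * 0.31
= 855.6 * 0.31
= 265.24 kcal

265.24 kcal


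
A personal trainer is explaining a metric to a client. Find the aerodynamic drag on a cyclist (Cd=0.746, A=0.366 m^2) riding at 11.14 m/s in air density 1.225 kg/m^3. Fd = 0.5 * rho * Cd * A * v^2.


Fd = 0.5 * 1.225 * 0.746 * 0.366 * 11.14^2
= 0.5 * 1.225 * 0.746 * 0.366 * 124.0996
= 20.754 N

20.754 N


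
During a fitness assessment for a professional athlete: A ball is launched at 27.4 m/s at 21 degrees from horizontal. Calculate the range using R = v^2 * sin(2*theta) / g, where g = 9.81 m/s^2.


sin(2 * 21) = sin(42) = 0.669131
v^2 = 27.4^2 = 750.76
R = 750.76 * 0.669131 / 9.81
= 51.209 m

51.209 m


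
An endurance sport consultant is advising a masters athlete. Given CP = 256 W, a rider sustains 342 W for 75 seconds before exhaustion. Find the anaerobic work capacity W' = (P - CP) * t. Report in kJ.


Excess power = 342 - 256 = 86 W
Work above CP = 86 * 75 = 6450 J
W' = 6.45 kJ

6.45 kJ


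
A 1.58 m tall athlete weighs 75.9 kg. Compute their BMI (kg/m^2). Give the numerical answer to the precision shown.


height^2 = 2.4964 m^2
BMI = 75.9 / 2.4964 = 30.4 kg/m^2

30.4 kg/m^2


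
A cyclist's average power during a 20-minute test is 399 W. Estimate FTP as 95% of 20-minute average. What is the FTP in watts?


FTP = 20-min power * 0.95
= 399 * 0.95
= 379.05 W

379.05 W


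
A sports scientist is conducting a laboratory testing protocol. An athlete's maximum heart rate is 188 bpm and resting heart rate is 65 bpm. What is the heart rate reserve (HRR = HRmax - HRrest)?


HRR = HRmax - HRrest
= 188 - 65
= 123 bpm

123 bpm


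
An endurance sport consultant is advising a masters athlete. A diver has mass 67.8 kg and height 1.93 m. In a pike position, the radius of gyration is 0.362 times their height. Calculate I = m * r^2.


r = 0.362 * 1.93 = 0.69866 m
I = m * r^2 = 67.8 * 0.488126 = 33.095 kg*m^2

33.095 kg*m^2


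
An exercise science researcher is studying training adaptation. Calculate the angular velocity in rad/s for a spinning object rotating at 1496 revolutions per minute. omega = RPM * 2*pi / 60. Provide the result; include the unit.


omega = RPM * 2*pi / 60
= 1496 * 6.28318531 / 60
= 156.661 rad/s

156.661 rad/s


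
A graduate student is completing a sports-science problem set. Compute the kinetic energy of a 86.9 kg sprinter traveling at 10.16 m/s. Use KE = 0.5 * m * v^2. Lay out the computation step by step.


Velocity squared = 103.2256
KE = 0.5 * 86.9 * 103.2256 = 4485.15 J

4485.15 J


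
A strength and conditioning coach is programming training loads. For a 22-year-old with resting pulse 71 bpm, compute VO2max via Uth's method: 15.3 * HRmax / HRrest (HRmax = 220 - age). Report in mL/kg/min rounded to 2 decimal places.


Step 1: HRmax = 220 - 22 = 198 bpm
Step 2: Ratio = 198 / 71 = 2.7887
Step 3: VO2max = 15.3 * 2.7887 = 42.67 mL/kg/min

42.67 mL/kg/min


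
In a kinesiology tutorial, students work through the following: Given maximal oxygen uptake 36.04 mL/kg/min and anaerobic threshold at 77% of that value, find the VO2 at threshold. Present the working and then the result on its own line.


Percentage as decimal = 0.77
VO2 at AT = 36.04 * 0.77 = 27.75 mL/kg/min

27.75 mL/kg/min


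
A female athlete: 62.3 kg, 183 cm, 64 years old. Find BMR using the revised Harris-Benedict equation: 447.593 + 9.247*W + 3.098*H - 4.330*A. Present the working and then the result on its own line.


Intercept = 447.593
Weight contribution = 9.247 * 62.3 = 576.0881
Height contribution = 3.098 * 183 = 566.934
Age contribution = 4.33 * 64 = 277.12
BMR = 447.593 + 576.0881 + 566.934 - 277.12
= 1313.5 kcal/day

1313.5 kcal/day


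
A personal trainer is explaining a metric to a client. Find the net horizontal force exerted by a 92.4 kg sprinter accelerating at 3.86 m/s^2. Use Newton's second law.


Newton's second law: F = m * a
F = 92.4 * 3.86 = 356.66 N

356.66 N


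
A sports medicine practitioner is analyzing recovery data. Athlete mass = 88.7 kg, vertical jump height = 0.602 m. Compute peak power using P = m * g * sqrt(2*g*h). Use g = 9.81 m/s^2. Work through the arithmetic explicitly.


sqrt(2 * 9.81 * 0.602) = sqrt(11.81124) = 3.436748 m/s
P = 88.7 * 9.81 * 3.436748
= 2990.48 W

2990.48 W


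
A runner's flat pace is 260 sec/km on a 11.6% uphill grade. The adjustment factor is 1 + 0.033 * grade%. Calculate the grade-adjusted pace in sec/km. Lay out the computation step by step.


Factor = 1 + 0.033 * 11.6 = 1.3828
Adjusted pace = 260 * 1.3828
= 359.53 sec/km

359.53 s/km


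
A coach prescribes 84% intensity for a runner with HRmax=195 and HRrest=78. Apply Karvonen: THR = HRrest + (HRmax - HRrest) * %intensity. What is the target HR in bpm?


Heart rate reserve = 195 - 78 = 117
Intensity fraction = 84 / 100 = 0.84
THR = 78 + 117 * 0.84 = 176.28 bpm

176.28 bpm


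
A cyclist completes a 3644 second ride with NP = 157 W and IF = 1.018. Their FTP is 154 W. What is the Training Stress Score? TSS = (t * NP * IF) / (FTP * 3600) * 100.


t * NP * IF = 3644 * 157 * 1.018 = 582405.944
FTP * 3600 = 554400
TSS = (582405.944 / 554400) * 100 = 105.05

105.05 TSS


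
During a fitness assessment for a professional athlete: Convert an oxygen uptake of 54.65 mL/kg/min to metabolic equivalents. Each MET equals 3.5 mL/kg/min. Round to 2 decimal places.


One MET = 3.5 mL/kg/min
Number of METs = 54.65 / 3.5
= 15.61 METs

15.61 METs


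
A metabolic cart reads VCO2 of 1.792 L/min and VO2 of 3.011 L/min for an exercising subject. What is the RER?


RER = VCO2 / VO2 = 1.792 / 3.011 = 0.5952

0.5952


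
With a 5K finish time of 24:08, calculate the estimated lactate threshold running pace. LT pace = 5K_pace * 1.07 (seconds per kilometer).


Race duration = 1448 s for 5 km
Average pace = 1448 / 5 = 289.6 s/km
LT pace = 289.6 * 1.07
= 309.87 s/km

309.87 s/km


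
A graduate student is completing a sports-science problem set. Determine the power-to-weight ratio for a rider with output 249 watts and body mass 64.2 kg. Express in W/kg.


P/W = 249 / 64.2 = 3.879 W/kg

3.879 W/kg


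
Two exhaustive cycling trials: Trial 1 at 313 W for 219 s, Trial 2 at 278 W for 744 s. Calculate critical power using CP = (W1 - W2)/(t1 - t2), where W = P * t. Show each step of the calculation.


W1 = 313 * 219 = 68547 J
W2 = 278 * 744 = 206832 J
CP = (68547 - 206832) / (219 - 744)
= -138285 / -525
= 263.4 W

263.4 W


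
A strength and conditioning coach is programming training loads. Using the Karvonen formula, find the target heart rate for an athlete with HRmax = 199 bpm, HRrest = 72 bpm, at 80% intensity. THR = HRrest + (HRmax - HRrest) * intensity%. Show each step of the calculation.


HRR = 199 - 72 = 127
THR = 72 + 127 * 0.8
= 72 + 101.6
= 173.6 bpm

173.6 bpm


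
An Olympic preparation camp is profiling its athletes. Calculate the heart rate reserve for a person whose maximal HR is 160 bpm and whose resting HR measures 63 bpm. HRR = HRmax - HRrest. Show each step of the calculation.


HRmax = 160 bpm
HRrest = 63 bpm
HRR = 160 - 63 = 97 bpm

97 bpm


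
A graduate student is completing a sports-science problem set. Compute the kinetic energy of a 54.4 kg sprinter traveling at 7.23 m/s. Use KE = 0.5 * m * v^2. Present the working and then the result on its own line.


Velocity squared = 52.2729
KE = 0.5 * 54.4 * 52.2729 = 1421.82 J

1421.82 J


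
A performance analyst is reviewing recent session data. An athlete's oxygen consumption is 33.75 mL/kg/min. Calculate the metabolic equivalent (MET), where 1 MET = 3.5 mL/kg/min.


MET = VO2 / 3.5
= 33.75 / 3.5
= 9.64 METs

9.64 METs


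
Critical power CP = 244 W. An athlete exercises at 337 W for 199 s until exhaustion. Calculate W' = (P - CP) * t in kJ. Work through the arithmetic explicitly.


P - CP = 337 - 244 = 93 W
W' = 93 * 199 = 18507 J
= 18507 / 1000 = 18.507 kJ

18.507 kJ


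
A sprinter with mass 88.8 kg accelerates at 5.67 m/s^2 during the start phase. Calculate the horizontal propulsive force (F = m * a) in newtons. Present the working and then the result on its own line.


F = m * a
= 88.8 * 5.67
= 503.5 N

503.5 N


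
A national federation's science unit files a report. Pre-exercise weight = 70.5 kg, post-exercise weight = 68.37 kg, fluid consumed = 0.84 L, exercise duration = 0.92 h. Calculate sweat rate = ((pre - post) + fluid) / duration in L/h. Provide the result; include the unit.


Weight loss = 70.5 - 68.37 = 2.13 kg (approx L)
Total sweat = 2.13 + 0.84 = 2.97 L
Sweat rate = 2.97 / 0.92 = 3.228 L/h

3.228 L/h


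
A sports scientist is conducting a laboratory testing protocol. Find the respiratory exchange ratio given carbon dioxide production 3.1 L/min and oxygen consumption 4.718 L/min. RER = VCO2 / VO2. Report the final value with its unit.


VCO2 = 3.1 L/min
VO2 = 4.718 L/min
RER = 3.1 / 4.718 = 0.6571

0.6571


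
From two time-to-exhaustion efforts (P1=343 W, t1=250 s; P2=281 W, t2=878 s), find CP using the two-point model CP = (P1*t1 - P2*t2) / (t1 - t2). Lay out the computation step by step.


Work in trial 1 = 85750 J
Work in trial 2 = 246718 J
Delta work = -160968 J
Delta time = -628 s
CP = -160968 / -628 = 256.32 W

256.32 W


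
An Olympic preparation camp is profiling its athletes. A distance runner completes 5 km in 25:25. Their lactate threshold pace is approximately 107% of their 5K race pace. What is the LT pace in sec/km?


Convert to seconds: 25 min 25 s = 1525 s
Pace per km = 1525 / 5 = 305.0 s/km
LT pace = 305.0 * 1.07 = 326.35 s/km

326.35 s/km


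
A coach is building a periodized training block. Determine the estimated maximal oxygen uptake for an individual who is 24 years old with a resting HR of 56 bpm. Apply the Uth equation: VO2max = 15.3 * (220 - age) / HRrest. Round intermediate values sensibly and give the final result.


HRmax = 220 - 24 = 196
VO2max = 15.3 * (196 / 56)
= 15.3 * 3.5
= 53.55 mL/kg/min

53.55 mL/kg/min


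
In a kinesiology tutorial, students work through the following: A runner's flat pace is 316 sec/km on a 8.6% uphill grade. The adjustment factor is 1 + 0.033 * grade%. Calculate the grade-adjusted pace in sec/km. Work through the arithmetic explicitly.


Factor = 1 + 0.033 * 8.6 = 1.2838
Adjusted pace = 316 * 1.2838
= 405.68 sec/km

405.68 s/km


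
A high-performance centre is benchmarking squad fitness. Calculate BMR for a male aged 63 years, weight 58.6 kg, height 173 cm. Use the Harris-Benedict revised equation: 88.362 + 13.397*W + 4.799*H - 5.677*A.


Substituting values:
W term = 13.397 * 58.6 = 785.0642
H term = 4.799 * 173 = 830.227
A term = 5.677 * 63 = 357.651
BMR = 1346.0 kcal/day

1346.0 kcal/day


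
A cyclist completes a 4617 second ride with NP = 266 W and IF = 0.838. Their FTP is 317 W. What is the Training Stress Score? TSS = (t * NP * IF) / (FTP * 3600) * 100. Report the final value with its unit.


t * NP * IF = 4617 * 266 * 0.838 = 1029166.236
FTP * 3600 = 1141200
TSS = (1029166.236 / 1141200) * 100 = 90.18

90.18 TSS


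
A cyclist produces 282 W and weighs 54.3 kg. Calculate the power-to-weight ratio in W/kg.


P/W = power / mass
= 282 / 54.3
= 5.193 W/kg

5.193 W/kg


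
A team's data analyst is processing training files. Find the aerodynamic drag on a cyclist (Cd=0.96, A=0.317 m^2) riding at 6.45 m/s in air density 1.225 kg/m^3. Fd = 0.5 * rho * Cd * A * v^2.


Fd = 0.5 * 1.225 * 0.96 * 0.317 * 6.45^2
= 0.5 * 1.225 * 0.96 * 0.317 * 41.6025
= 7.755 N

7.755 N


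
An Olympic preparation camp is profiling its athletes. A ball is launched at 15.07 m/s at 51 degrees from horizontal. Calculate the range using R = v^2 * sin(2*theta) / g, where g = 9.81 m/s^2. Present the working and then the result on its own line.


sin(2 * 51) = sin(102) = 0.978148
v^2 = 15.07^2 = 227.1049
R = 227.1049 * 0.978148 / 9.81
= 22.644 m

22.644 m


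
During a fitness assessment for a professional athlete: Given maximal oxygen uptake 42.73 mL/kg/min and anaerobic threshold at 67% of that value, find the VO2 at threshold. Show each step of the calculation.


Percentage as decimal = 0.67
VO2 at AT = 42.73 * 0.67 = 28.63 mL/kg/min

28.63 mL/kg/min


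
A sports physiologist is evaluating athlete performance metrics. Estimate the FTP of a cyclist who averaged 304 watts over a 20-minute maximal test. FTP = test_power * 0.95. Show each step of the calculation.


FTP = 304 * 0.95 = 288.8 W

288.8 W


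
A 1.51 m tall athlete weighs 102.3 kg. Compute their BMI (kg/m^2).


height^2 = 2.2801 m^2
BMI = 102.3 / 2.2801 = 44.87 kg/m^2

44.87 kg/m^2


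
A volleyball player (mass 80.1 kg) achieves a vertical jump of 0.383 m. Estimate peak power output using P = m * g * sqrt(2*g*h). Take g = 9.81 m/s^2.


2 * g * h = 2 * 9.81 * 0.383 = 7.51446
sqrt(7.51446) = 2.741252 m/s
P = 80.1 * 9.81 * 2.741252 = 2154.02 W

2154.02 W


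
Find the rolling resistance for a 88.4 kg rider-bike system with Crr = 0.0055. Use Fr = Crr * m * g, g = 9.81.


m * g = 88.4 * 9.81 = 867.204 N
Fr = 0.0055 * 867.204 = 4.77 N

4.77 N


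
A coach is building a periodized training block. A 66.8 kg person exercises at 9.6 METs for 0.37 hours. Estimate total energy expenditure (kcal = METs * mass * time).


Energy = METs * mass(kg) * time(h)
= 9.6 * 66.8 * 0.37
= 237.27 kcal

237.27 kcal


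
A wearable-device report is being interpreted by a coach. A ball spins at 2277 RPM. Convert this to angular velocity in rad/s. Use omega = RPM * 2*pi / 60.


omega = 2277 * 2 * pi / 60
= 2277 * 6.28318531 / 60
= 14306.813 / 60
= 238.447 rad/s

238.447 rad/s


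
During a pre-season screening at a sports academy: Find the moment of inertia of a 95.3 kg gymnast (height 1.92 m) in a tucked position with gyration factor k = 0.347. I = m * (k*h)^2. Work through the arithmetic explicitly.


Radius of gyration = 0.347 * 1.92 = 0.66624 m
I = 95.3 * 0.66624^2
= 95.3 * 0.443876
= 42.301 kg*m^2

42.301 kg*m^2


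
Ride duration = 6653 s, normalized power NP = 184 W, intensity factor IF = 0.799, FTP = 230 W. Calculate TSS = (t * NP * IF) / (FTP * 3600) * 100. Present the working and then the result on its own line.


Numerator = 6653 * 184 * 0.799 = 978097.448
Denominator = 230 * 3600 = 828000
TSS = 978097.448 / 828000 * 100
= 118.13

118.13 TSS


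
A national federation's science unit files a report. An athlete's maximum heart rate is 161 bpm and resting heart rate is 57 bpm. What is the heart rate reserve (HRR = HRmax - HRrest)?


HRR = HRmax - HRrest
= 161 - 57
= 104 bpm

104 bpm


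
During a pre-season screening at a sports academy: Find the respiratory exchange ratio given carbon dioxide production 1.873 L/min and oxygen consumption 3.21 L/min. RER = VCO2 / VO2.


VCO2 = 1.873 L/min
VO2 = 3.21 L/min
RER = 1.873 / 3.21 = 0.5835

0.5835


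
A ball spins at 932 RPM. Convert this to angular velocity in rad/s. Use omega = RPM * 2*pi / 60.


omega = 932 * 2 * pi / 60
= 932 * 6.28318531 / 60
= 5855.929 / 60
= 97.599 rad/s

97.599 rad/s


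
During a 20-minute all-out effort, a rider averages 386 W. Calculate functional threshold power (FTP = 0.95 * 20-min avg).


FTP = 0.95 * 386
= 366.7 W

366.7 W


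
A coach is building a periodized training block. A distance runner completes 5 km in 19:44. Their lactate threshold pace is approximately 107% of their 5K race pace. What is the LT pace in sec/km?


Convert to seconds: 19 min 44 s = 1184 s
Pace per km = 1184 / 5 = 236.8 s/km
LT pace = 236.8 * 1.07 = 253.38 s/km

253.38 s/km


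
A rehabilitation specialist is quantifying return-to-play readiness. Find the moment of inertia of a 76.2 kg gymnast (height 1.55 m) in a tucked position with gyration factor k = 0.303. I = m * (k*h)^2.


Radius of gyration = 0.303 * 1.55 = 0.46965 m
I = 76.2 * 0.46965^2
= 76.2 * 0.220571
= 16.808 kg*m^2

16.808 kg*m^2


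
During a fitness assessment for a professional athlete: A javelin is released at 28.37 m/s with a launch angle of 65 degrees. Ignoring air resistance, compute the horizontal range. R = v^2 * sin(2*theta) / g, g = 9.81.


Launch speed squared = 804.8569
sin(2 * 65 deg) = 0.766044
Range = 804.8569 * 0.766044 / 9.81
= 62.85 m

62.85 m


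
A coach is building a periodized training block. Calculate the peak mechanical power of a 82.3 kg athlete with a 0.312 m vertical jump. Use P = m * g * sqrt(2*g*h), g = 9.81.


First, sqrt(2gh) = sqrt(2 * 9.81 * 0.312)
= sqrt(6.12144) = 2.474154 m/s
Power = 82.3 * 9.81 * 2.474154 = 1997.54 W

1997.54 W


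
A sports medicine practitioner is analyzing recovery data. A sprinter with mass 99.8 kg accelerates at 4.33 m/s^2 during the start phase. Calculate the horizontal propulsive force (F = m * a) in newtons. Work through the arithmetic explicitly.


F = m * a
= 99.8 * 4.33
= 432.13 N

432.13 N


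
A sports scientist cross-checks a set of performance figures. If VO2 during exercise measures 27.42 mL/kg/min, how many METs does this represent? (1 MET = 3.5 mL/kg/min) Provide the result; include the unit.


METs = VO2 / 3.5 = 27.42 / 3.5 = 7.83

7.83 METs


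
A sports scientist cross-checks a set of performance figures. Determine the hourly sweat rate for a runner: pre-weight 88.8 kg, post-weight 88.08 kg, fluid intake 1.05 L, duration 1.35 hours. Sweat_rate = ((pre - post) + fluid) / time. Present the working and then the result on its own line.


Mass lost = 88.8 - 88.08 = 0.72 kg
Add fluid consumed: 0.72 + 1.05 = 1.77 L total sweat
Sweat rate = 1.77 / 1.35 = 1.311 L/h

1.311 L/h


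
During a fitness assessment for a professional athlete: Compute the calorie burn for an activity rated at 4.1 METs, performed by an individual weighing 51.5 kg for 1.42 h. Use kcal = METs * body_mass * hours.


Product of METs and mass = 4.1 * 51.5 = 211.15
Total kcal = 211.15 * 1.42 = 299.83 kcal

299.83 kcal


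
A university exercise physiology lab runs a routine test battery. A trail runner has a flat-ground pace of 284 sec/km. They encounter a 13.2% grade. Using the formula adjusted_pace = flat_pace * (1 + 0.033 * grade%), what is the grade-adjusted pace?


Grade factor = 1 + 0.033 * 13.2 = 1.4356
Adjusted = 284 * 1.4356 = 407.71 sec/km

407.71 s/km


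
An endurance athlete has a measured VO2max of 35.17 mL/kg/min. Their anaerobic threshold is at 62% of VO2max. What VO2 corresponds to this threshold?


Anaerobic threshold VO2 = VO2max * 62%
= 35.17 * 0.62
= 21.81 mL/kg/min

21.81 mL/kg/min


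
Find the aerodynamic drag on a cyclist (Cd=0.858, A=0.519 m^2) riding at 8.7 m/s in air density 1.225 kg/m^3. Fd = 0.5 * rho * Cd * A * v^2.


Fd = 0.5 * 1.225 * 0.858 * 0.519 * 8.7^2
= 0.5 * 1.225 * 0.858 * 0.519 * 75.69
= 20.644 N

20.644 N


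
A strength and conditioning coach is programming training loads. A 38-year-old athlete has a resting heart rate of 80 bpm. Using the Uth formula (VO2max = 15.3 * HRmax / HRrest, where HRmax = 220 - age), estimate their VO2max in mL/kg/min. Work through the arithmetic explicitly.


HRmax = 220 - 38 = 182 bpm
Ratio = HRmax / HRrest = 182 / 80 = 2.275
VO2max = 15.3 * 2.275 = 34.81 mL/kg/min

34.81 mL/kg/min


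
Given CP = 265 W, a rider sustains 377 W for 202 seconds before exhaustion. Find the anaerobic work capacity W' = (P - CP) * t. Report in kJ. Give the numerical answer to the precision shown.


Excess power = 377 - 265 = 112 W
Work above CP = 112 * 202 = 22624 J
W' = 22.624 kJ

22.624 kJ


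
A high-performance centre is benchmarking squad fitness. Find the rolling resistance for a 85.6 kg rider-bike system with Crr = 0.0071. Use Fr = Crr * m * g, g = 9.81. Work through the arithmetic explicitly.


m * g = 85.6 * 9.81 = 839.736 N
Fr = 0.0071 * 839.736 = 5.962 N

5.962 N


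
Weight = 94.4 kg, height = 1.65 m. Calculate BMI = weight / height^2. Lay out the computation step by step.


height^2 = 1.65^2 = 2.7225
BMI = 94.4 / 2.7225 = 34.67 kg/m^2

34.67 kg/m^2


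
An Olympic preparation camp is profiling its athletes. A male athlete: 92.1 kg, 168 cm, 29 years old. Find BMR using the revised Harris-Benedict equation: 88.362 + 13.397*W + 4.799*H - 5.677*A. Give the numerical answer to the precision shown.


Intercept = 88.362
Weight contribution = 13.397 * 92.1 = 1233.8637
Height contribution = 4.799 * 168 = 806.232
Age contribution = 5.677 * 29 = 164.633
BMR = 88.362 + 1233.8637 + 806.232 - 164.633
= 1963.82 kcal/day

1963.82 kcal/day


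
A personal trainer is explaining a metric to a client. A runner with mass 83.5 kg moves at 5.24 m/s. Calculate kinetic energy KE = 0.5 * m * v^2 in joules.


v^2 = 5.24^2 = 27.4576
KE = 0.5 * 83.5 * 27.4576
= 1146.35 J

1146.35 J


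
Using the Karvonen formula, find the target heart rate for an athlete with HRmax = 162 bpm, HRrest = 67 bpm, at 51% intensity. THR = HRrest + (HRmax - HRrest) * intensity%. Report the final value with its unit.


HRR = 162 - 67 = 95
THR = 67 + 95 * 0.51
= 67 + 48.45
= 115.45 bpm

115.45 bpm


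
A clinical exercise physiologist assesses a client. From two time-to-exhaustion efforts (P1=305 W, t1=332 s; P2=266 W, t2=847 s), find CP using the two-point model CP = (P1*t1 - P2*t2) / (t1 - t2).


Work in trial 1 = 101260 J
Work in trial 2 = 225302 J
Delta work = -124042 J
Delta time = -515 s
CP = -124042 / -515 = 240.86 W

240.86 W


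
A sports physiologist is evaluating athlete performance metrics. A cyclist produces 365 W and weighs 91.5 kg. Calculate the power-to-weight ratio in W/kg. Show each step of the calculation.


P/W = power / mass
= 365 / 91.5
= 3.989 W/kg

3.989 W/kg


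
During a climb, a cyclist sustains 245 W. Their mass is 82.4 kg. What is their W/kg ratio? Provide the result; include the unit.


Power-to-weight = 245 W / 82.4 kg
= 2.973 W/kg

2.973 W/kg


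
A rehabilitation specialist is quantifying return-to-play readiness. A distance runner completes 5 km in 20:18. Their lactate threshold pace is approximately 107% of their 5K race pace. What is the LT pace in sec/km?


Convert to seconds: 20 min 18 s = 1218 s
Pace per km = 1218 / 5 = 243.6 s/km
LT pace = 243.6 * 1.07 = 260.65 s/km

260.65 s/km


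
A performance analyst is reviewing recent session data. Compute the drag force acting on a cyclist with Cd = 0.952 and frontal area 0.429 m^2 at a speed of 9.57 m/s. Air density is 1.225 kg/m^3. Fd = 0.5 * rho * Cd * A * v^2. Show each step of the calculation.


Step 1: v^2 = 91.5849
Step 2: Fd = 0.5 * 1.225 * 0.952 * 0.429 * 91.5849
= 22.91 N

22.91 N


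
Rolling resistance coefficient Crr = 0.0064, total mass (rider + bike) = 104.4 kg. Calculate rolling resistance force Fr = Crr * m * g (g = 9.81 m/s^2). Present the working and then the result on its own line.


Fr = Crr * m * g
= 0.0064 * 104.4 * 9.81
= 6.555 N

6.555 N


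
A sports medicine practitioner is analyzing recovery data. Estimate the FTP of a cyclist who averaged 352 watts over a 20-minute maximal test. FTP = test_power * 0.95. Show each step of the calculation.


FTP = 352 * 0.95 = 334.4 W

334.4 W


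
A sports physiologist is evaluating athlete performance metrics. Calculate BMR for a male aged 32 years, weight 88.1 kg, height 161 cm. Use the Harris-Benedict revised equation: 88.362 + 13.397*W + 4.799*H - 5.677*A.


Substituting values:
W term = 13.397 * 88.1 = 1180.2757
H term = 4.799 * 161 = 772.639
A term = 5.677 * 32 = 181.664
BMR = 1859.61 kcal/day

1859.61 kcal/day


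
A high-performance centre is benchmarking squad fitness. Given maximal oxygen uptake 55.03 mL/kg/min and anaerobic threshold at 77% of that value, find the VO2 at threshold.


Percentage as decimal = 0.77
VO2 at AT = 55.03 * 0.77 = 42.37 mL/kg/min

42.37 mL/kg/min


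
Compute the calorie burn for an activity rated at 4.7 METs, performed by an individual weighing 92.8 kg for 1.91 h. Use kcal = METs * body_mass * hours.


Product of METs and mass = 4.7 * 92.8 = 436.16
Total kcal = 436.16 * 1.91 = 833.07 kcal

833.07 kcal


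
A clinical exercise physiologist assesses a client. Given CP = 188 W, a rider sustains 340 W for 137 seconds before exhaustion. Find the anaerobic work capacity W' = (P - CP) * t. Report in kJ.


Excess power = 340 - 188 = 152 W
Work above CP = 152 * 137 = 20824 J
W' = 20.824 kJ

20.824 kJ


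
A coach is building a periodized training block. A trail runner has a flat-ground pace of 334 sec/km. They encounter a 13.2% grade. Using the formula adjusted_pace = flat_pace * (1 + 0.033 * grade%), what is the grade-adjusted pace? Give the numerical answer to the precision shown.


Grade factor = 1 + 0.033 * 13.2 = 1.4356
Adjusted = 334 * 1.4356 = 479.49 sec/km

479.49 s/km


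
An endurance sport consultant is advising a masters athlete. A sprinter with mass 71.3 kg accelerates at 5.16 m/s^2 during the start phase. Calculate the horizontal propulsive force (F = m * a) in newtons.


F = m * a
= 71.3 * 5.16
= 367.91 N

367.91 N


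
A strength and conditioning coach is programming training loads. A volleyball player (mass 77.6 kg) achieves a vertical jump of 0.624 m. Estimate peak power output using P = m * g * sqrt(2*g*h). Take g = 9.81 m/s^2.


2 * g * h = 2 * 9.81 * 0.624 = 12.24288
sqrt(12.24288) = 3.498983 m/s
P = 77.6 * 9.81 * 3.498983 = 2663.62 W

2663.62 W


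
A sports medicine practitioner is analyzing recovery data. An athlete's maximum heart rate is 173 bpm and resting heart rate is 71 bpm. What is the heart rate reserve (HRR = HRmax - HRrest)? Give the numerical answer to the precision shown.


HRR = HRmax - HRrest
= 173 - 71
= 102 bpm

102 bpm


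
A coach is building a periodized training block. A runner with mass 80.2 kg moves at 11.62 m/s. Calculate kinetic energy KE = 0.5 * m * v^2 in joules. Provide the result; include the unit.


v^2 = 11.62^2 = 135.0244
KE = 0.5 * 80.2 * 135.0244
= 5414.48 J

5414.48 J


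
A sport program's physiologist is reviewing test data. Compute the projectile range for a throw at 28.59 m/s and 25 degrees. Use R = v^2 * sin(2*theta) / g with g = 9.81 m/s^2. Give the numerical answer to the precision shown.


Two times the angle = 50 degrees
sin(50) = 0.766044
R = 817.3881 * 0.766044 / 9.81 = 63.828 m

63.828 m


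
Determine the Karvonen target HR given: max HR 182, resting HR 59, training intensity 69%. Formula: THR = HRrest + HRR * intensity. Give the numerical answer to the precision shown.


HRR = HRmax - HRrest = 182 - 59 = 123
THR = 59 + 123 * 0.69
= 143.87 bpm

143.87 bpm


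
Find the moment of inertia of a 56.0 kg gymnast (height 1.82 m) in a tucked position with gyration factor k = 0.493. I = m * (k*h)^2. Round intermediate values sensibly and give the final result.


Radius of gyration = 0.493 * 1.82 = 0.89726 m
I = 56.0 * 0.89726^2
= 56.0 * 0.805076
= 45.084 kg*m^2

45.084 kg*m^2


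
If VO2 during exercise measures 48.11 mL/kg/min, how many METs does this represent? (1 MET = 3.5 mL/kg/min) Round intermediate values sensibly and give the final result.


METs = VO2 / 3.5 = 48.11 / 3.5 = 13.75

13.75 METs


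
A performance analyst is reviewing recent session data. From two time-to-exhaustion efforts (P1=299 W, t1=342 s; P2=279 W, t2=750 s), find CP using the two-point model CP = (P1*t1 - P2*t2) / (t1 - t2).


Work in trial 1 = 102258 J
Work in trial 2 = 209250 J
Delta work = -106992 J
Delta time = -408 s
CP = -106992 / -408 = 262.24 W

262.24 W


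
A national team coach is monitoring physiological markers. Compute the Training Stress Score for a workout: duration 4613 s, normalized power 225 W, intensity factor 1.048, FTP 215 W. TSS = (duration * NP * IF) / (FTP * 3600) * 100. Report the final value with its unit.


Product = 4613 * 225 * 1.048 = 1087745.4
Base = 215 * 3600 = 774000
TSS = 1087745.4 / 774000 * 100 = 140.54

140.54 TSS


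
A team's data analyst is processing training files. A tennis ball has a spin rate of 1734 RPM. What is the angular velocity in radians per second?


Convert RPM to rad/s: multiply by 2*pi and divide by 60
omega = 1734 * 2 * pi / 60
= 181.584 rad/s

181.584 rad/s


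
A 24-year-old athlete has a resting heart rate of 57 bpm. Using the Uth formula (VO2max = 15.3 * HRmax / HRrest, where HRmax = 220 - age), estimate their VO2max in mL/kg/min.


HRmax = 220 - 24 = 196 bpm
Ratio = HRmax / HRrest = 196 / 57 = 3.4386
VO2max = 15.3 * 3.4386 = 52.61 mL/kg/min

52.61 mL/kg/min


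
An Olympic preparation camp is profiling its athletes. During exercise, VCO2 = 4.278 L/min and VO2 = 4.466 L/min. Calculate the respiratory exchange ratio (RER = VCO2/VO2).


RER = VCO2 / VO2
= 4.278 / 4.466
= 0.9579

0.9579


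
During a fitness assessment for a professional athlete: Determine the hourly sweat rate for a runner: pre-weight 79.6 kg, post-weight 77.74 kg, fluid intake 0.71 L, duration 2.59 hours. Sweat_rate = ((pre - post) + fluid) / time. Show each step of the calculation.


Mass lost = 79.6 - 77.74 = 1.86 kg
Add fluid consumed: 1.86 + 0.71 = 2.57 L total sweat
Sweat rate = 2.57 / 2.59 = 0.992 L/h

0.992 L/h
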